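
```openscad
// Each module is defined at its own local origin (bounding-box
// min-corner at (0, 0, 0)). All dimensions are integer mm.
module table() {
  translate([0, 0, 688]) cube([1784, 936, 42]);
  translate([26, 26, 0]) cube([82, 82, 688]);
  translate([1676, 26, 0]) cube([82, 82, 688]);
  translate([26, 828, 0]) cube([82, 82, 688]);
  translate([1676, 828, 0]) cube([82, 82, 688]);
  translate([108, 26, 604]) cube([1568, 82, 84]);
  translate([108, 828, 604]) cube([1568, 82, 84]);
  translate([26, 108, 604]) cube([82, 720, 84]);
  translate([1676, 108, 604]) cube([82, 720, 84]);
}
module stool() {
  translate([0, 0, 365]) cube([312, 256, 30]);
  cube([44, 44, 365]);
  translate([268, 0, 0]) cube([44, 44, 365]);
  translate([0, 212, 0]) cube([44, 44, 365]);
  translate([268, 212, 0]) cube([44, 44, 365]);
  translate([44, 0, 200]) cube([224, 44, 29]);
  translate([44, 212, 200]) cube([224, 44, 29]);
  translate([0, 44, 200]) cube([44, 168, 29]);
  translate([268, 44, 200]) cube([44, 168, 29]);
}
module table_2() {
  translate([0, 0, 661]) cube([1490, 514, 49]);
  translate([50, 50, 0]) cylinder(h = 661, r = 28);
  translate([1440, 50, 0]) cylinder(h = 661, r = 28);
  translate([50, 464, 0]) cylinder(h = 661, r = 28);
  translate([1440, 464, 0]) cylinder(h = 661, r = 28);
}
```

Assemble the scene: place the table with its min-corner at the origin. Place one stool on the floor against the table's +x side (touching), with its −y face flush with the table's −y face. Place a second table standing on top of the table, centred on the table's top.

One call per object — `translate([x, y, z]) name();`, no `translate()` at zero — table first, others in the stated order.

table();
translate([1784, 0, 0]) stool();
translate([147, 211, 730]) table_2();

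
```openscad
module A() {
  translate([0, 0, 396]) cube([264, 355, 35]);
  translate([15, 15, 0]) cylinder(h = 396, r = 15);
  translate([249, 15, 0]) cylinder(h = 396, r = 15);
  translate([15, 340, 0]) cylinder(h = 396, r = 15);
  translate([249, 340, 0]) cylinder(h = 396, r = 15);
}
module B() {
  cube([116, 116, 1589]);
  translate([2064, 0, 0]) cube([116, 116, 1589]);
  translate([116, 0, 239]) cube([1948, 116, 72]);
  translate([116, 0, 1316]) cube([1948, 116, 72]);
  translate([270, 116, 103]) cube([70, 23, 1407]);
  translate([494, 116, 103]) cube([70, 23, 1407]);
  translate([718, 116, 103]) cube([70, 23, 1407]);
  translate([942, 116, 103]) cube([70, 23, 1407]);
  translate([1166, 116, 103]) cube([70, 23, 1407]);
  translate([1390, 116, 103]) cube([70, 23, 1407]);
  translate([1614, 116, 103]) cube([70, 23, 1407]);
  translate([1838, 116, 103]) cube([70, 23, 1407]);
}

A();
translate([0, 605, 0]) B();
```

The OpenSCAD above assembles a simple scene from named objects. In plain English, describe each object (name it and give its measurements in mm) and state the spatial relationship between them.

A is a four-legged stool. The seat is 264×355 mm, 35 mm thick, top at z = 431 mm. It stands on four round legs, each 30 mm in diameter, from z = 0 to the seat underside, each leg's axis is inset half a diameter from the nearest pair of seat edges (so the leg's bounding box is flush with the corner).

B is a fence section. Two 116×116 mm posts, 1589 mm tall, stand on the floor with a clear span of 1948 mm between their inner faces. Two horizontal rails of 116×72 mm section span the gap between the posts with their undersides at z = 239 mm and z = 1316 mm, flush with the posts' −y face. 8 pickets, each 70 mm wide, 23 mm thick and 1407 mm tall, are fixed to the +y face of the rails with their bottoms at z = 103 mm, evenly spaced across the span with equal gaps (rounded down to the nearest mm) at the −x end and between each pair — any rounding remainder accumulates at the +x end.

The fence section is on the floor beside the stool on its +y side.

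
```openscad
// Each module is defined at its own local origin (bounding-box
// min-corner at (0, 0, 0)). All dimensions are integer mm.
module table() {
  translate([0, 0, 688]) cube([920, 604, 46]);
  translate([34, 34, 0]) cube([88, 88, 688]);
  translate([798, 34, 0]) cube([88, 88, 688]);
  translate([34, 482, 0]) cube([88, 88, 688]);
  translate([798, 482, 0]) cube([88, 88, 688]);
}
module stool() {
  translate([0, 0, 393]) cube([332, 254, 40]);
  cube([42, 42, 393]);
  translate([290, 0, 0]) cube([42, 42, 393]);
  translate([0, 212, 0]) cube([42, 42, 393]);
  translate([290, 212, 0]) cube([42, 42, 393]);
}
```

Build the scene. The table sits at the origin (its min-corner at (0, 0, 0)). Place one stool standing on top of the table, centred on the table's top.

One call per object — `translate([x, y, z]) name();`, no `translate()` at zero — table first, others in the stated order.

table();
translate([294, 175, 734]) stool();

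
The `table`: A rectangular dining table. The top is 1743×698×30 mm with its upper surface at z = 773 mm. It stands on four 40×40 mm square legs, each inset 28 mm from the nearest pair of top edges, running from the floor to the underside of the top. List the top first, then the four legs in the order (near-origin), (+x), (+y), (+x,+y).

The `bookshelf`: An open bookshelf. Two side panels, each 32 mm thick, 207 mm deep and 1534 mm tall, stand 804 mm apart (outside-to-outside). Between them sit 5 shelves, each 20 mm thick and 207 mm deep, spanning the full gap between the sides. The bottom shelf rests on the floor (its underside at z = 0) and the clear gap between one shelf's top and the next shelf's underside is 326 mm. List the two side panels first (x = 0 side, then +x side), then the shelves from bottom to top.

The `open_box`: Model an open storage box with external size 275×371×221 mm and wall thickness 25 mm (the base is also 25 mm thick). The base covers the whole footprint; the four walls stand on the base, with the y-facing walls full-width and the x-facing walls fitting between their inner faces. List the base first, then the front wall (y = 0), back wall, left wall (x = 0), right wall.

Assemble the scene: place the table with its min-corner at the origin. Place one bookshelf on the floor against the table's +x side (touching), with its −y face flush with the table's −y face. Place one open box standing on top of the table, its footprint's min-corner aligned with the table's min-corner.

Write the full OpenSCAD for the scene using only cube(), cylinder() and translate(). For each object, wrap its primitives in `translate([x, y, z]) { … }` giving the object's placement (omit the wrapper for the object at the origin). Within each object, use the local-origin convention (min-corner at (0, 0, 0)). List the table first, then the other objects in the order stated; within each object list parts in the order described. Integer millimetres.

translate([0, 0, 743]) cube([1743, 698, 30]);
translate([28, 28, 0]) cube([40, 40, 743]);
translate([1675, 28, 0]) cube([40, 40, 743]);
translate([28, 630, 0]) cube([40, 40, 743]);
translate([1675, 630, 0]) cube([40, 40, 743]);
translate([1743, 0, 0]) {
  cube([32, 207, 1534]);
  translate([772, 0, 0]) cube([32, 207, 1534]);
  translate([32, 0, 0]) cube([740, 207, 20]);
  translate([32, 0, 346]) cube([740, 207, 20]);
  translate([32, 0, 692]) cube([740, 207, 20]);
  translate([32, 0, 1038]) cube([740, 207, 20]);
  translate([32, 0, 1384]) cube([740, 207, 20]);
}
translate([0, 0, 773]) {
  cube([275, 371, 25]);
  translate([0, 0, 25]) cube([275, 25, 196]);
  translate([0, 346, 25]) cube([275, 25, 196]);
  translate([0, 25, 25]) cube([25, 321, 196]);
  translate([250, 25, 25]) cube([25, 321, 196]);
}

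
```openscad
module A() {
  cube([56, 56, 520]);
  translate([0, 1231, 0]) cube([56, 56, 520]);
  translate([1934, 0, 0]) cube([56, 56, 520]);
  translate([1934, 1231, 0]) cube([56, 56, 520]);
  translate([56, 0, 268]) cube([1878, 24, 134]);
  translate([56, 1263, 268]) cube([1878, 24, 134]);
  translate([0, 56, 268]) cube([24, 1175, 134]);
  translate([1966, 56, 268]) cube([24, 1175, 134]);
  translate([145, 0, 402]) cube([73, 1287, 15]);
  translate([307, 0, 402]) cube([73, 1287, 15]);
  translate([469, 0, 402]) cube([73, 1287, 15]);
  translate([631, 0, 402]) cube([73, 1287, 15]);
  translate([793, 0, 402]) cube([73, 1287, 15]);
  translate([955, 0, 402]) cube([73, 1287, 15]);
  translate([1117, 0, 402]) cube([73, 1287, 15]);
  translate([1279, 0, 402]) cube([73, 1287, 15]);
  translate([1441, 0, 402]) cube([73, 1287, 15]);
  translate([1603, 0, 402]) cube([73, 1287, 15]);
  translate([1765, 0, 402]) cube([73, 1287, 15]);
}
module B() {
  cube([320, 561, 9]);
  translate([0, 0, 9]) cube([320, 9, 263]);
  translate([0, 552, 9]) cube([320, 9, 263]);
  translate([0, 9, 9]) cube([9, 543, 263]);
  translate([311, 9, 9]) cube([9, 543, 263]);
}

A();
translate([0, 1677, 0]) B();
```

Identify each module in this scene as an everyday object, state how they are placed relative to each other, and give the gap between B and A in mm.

A is a bed frame. B is an open box. The open box is on the floor beside the bed frame on its +y side. The gap between the open box and the bed frame is 390 mm.

The open box's nearest face is 390 mm from the bed frame's +y face.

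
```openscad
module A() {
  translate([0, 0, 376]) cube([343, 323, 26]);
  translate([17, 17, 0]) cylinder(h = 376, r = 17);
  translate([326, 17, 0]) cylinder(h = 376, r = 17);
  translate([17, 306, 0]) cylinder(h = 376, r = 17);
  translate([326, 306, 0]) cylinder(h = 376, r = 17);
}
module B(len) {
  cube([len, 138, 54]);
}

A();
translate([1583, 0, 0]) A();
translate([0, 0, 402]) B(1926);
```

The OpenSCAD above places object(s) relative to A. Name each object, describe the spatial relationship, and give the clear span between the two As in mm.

Second stool starts at x = 1583; first ends at x = 343; clear span = 1583 − 343 = 1240 mm.

A is a stool. B is a beam. A beam spans the tops of two stools. The clear span between the two stools is 1240 mm.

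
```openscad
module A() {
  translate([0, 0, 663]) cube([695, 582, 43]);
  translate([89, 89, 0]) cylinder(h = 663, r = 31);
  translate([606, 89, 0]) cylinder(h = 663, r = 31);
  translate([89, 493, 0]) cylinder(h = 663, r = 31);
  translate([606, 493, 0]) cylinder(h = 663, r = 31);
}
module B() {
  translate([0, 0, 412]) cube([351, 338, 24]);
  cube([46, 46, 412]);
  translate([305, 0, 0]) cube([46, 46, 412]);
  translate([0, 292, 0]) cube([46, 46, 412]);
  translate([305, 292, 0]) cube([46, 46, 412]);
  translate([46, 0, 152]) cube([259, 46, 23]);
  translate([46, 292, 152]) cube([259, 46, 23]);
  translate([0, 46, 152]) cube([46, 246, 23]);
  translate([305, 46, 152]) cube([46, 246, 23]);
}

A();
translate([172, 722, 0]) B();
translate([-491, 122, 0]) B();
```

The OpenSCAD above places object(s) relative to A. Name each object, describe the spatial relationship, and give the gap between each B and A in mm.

Each stool's nearest face is 140 mm from the table's bounding box.

A is a table. B is a stool. Two stools sit around the table at the +y, −x sides. The gap between each stool and the table is 140 mm.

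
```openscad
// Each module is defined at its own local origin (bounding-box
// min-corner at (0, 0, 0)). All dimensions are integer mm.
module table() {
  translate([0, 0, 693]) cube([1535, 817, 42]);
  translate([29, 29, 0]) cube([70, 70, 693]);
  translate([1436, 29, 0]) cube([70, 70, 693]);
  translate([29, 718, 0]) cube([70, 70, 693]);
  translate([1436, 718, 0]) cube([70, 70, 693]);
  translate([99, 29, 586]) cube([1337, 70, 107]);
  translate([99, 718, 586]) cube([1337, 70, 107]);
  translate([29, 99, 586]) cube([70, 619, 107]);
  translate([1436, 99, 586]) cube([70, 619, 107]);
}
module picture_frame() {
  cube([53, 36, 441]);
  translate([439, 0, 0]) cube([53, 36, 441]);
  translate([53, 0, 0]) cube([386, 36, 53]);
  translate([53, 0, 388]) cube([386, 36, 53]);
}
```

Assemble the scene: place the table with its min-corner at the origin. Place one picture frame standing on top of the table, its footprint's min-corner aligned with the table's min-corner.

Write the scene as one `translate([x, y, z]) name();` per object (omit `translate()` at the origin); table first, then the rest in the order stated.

table();
translate([0, 0, 735]) picture_frame();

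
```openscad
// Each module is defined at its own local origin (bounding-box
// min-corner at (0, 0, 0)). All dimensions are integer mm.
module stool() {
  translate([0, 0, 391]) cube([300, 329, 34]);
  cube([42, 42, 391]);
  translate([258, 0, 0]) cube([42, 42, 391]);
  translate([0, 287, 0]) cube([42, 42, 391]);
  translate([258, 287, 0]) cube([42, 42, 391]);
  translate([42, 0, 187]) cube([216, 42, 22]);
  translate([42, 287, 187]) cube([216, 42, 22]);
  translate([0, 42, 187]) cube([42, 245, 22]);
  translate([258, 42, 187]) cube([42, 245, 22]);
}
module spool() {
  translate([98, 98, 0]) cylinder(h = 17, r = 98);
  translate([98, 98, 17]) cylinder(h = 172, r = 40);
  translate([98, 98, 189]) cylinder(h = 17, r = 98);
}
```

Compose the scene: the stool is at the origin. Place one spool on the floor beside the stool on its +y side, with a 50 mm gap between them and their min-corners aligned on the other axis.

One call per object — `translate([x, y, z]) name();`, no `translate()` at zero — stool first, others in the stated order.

stool();
translate([0, 379, 0]) spool();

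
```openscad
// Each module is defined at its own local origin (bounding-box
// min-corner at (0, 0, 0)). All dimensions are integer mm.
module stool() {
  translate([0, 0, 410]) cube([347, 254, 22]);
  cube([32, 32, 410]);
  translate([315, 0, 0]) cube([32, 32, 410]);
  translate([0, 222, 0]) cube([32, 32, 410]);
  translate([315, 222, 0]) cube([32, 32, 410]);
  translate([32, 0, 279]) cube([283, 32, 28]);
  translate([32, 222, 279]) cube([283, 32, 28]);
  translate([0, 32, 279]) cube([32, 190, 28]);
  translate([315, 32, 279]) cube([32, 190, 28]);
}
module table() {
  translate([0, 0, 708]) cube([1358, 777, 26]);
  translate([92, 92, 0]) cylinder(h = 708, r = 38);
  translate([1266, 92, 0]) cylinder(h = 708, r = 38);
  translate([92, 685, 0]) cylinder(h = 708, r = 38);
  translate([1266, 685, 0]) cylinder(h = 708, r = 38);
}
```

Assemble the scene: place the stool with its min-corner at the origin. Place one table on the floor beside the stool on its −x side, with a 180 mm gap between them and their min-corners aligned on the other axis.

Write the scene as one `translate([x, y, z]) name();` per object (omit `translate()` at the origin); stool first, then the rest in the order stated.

stool();
translate([-1538, 0, 0]) table();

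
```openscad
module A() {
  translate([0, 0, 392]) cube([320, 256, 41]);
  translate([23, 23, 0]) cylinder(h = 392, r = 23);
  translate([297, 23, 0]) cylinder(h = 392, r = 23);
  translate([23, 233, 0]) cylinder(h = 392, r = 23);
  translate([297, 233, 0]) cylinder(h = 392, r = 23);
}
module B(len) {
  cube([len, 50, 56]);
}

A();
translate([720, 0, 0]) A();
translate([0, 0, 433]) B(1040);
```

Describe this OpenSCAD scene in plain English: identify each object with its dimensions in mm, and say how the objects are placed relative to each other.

A is a four-legged stool. The seat is a 320×256×41 mm slab whose top surface is at z = 433 mm; four round legs, each 46 mm in diameter, run from the floor (z = 0) to the underside of the seat, each leg's axis is inset half a diameter from the nearest pair of seat edges (so the leg's bounding box is flush with the corner).

B is a rectangular beam 1040 mm long (x), 50 mm deep (y), 56 mm thick (z).

The beam spans the tops of two stools placed 400 mm apart, resting at z = 433 mm.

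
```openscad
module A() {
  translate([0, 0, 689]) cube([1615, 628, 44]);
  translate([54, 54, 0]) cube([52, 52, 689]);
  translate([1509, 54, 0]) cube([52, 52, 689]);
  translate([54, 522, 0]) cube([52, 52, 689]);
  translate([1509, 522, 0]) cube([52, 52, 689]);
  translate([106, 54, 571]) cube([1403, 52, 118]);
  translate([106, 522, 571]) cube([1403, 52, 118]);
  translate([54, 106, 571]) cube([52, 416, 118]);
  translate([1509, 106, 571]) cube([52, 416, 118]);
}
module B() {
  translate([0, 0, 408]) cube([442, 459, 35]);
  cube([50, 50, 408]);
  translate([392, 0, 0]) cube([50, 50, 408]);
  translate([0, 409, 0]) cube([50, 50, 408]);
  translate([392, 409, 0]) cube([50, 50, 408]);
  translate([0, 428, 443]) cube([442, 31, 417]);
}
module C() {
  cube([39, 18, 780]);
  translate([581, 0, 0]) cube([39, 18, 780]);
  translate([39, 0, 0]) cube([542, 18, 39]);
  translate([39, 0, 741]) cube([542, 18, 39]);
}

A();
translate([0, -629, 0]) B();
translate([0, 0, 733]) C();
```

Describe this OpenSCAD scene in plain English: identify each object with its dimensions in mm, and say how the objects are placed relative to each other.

A is a table: top 1615 mm (x) × 628 mm (y), 44 mm thick, upper face at z = 733 mm, on four 52×52 mm square legs, each inset 54 mm from the nearest pair of top edges, running from z = 0 to the bottom of the top. Four apron rails, 52 mm thick and 118 mm tall, run between adjacent legs with their top edges flush with the underside of the top and their outer faces flush with the legs' outer faces.

B is a chair. The seat is a 442×459×35 mm slab with its top at z = 443 mm, on four 50×50 mm corner legs (flush with the seat edges, standing on z = 0). A flat backrest 31 mm thick, 417 mm tall, spans the full seat width and rises from the seat top along its +y edge, rear face flush with the rear of the seat.

C is a picture frame with a 542×702 mm rectangular opening (x by z) and a uniform 39 mm border on every side. Frame depth is 18 mm along y. It is built from two vertical stiles running the full outside height and two horizontal rails spanning the gap between the stiles.

The chair is on the floor beside the table on its −y side. The picture frame is on top of the table.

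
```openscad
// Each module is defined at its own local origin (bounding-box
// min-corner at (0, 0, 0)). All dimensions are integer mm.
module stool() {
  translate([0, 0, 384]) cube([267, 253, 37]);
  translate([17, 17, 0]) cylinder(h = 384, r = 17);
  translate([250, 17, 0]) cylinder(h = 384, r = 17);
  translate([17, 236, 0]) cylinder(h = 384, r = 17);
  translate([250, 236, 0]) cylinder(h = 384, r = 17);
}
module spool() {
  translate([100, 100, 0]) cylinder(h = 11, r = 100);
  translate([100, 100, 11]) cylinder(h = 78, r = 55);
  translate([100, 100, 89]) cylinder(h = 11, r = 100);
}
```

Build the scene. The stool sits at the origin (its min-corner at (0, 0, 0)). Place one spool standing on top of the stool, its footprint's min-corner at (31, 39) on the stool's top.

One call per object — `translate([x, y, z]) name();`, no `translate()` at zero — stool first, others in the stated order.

stool();
translate([31, 39, 421]) spool();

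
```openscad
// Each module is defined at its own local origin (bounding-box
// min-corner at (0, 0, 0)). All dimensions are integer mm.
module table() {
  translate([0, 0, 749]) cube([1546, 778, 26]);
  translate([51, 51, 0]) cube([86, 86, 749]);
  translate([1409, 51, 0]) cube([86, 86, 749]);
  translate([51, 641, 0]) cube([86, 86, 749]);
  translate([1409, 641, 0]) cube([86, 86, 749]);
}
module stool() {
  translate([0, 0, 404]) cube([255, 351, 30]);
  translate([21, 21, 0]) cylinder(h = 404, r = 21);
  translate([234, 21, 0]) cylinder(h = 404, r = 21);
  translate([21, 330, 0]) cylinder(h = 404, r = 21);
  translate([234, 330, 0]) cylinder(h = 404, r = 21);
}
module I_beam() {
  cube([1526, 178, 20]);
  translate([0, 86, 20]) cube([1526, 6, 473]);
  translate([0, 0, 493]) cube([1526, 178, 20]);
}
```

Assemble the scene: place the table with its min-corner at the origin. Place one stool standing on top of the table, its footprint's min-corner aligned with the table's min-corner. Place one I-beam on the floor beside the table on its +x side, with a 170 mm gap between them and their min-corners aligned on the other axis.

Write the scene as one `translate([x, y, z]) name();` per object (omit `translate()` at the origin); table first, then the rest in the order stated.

table();
translate([0, 0, 775]) stool();
translate([1716, 0, 0]) I_beam();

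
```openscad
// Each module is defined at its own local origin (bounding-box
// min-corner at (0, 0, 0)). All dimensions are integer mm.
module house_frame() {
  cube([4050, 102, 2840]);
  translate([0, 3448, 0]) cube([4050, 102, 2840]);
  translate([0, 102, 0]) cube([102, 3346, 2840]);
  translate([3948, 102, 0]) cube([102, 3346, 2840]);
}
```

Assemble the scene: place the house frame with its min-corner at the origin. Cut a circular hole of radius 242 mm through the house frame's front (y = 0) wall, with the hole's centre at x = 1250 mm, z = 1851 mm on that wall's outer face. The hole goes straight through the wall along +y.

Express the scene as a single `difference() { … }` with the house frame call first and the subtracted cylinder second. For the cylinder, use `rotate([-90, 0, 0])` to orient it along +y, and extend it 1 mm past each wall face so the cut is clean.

difference() {
  house_frame();
  translate([1250, -1, 1851]) rotate([-90, 0, 0]) cylinder(h = 104, r = 242);
}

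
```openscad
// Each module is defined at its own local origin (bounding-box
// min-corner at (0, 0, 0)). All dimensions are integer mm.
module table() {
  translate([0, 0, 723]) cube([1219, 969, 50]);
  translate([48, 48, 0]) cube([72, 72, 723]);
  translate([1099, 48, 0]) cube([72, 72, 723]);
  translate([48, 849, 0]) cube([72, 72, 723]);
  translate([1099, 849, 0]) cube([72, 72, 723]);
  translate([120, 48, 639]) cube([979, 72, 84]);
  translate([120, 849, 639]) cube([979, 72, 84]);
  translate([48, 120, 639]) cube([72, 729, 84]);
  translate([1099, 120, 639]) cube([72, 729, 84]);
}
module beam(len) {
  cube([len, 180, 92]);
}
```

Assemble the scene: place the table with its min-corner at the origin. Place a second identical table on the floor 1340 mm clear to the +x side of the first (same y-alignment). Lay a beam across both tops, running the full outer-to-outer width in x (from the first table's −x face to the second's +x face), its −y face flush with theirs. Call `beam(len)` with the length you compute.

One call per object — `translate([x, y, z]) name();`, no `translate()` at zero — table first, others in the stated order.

table();
translate([2559, 0, 0]) table();
translate([0, 0, 773]) beam(3778);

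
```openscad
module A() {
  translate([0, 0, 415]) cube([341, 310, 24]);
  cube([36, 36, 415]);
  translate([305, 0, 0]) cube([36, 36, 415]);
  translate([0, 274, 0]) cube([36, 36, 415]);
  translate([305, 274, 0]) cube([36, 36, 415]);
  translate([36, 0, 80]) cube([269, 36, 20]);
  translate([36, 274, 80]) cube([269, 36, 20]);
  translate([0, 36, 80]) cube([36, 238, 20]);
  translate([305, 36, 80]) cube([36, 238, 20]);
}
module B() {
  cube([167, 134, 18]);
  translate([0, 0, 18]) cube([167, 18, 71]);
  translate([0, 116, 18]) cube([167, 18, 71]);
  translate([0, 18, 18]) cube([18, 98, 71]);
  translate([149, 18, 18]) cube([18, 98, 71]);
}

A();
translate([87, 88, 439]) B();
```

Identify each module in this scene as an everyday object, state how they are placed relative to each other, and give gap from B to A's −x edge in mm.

The open box's min-x is at 87; the stool's min-x is 0; gap = 87 mm.

A is a stool. B is an open box. The open box is on top of the stool, centred. The gap from the open box to the stool's −x edge is 87 mm.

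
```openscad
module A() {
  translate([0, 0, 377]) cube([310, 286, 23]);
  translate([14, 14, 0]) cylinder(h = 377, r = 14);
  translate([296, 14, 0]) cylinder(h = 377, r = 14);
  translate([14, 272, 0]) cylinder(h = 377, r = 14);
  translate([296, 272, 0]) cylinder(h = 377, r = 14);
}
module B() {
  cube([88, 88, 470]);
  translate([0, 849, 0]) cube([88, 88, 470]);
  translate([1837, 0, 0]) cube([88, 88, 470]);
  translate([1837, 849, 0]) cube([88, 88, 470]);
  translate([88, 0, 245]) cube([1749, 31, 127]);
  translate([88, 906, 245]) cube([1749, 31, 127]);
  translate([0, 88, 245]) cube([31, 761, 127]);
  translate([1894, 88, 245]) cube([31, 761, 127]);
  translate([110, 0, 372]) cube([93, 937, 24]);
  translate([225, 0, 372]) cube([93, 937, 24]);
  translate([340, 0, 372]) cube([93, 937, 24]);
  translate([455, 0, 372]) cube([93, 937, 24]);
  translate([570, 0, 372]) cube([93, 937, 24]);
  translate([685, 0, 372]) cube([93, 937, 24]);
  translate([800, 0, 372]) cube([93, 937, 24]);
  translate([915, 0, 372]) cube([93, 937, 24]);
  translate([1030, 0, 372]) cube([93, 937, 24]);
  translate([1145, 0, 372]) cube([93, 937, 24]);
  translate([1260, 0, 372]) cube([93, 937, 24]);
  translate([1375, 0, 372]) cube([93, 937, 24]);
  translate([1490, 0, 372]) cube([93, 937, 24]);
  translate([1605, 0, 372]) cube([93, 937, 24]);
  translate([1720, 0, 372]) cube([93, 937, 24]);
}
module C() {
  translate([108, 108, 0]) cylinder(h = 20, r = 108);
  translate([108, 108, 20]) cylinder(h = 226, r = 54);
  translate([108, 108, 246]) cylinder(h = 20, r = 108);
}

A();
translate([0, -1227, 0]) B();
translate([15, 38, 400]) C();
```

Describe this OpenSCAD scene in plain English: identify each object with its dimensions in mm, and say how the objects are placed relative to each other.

A is a simple wooden stool: a rectangular seat 310 mm (x) by 286 mm (y), 23 mm thick, top face at z = 400 mm, on four round legs, each 28 mm in diameter. The legs rest on z = 0, each leg's axis is inset half a diameter from the nearest pair of seat edges (so the leg's bounding box is flush with the corner).

B is a bed frame 1925 mm long (x) by 937 mm wide (y). Four 88×88 mm corner posts, 470 mm tall, at the corners of the footprint. Four rails of 31 mm thickness and 127 mm height run between adjacent posts with their undersides at z = 245 mm, their outer faces flush with the outside of the frame (the two x-running rails run between the posts' inner faces; the two y-running rails run between the posts' inner faces). 15 slats, each 93 mm wide (x) and 24 mm thick, lie across the top of the two x-running rails, running the full 937 mm width of the frame in y; the slats are evenly spaced along x between the inner faces of the end posts with equal gaps (rounded down to the nearest mm) at the −x end and between each pair — any rounding remainder accumulates at the +x end.

C is a spool: two coaxial disc flanges of radius 108 mm and thickness 20 mm, joined by a core cylinder of radius 54 mm and height 226 mm. The lower flange rests on z = 0 and the three cylinders share a vertical axis.

The bed frame is on the floor beside the stool on its −y side. The spool is on top of the stool.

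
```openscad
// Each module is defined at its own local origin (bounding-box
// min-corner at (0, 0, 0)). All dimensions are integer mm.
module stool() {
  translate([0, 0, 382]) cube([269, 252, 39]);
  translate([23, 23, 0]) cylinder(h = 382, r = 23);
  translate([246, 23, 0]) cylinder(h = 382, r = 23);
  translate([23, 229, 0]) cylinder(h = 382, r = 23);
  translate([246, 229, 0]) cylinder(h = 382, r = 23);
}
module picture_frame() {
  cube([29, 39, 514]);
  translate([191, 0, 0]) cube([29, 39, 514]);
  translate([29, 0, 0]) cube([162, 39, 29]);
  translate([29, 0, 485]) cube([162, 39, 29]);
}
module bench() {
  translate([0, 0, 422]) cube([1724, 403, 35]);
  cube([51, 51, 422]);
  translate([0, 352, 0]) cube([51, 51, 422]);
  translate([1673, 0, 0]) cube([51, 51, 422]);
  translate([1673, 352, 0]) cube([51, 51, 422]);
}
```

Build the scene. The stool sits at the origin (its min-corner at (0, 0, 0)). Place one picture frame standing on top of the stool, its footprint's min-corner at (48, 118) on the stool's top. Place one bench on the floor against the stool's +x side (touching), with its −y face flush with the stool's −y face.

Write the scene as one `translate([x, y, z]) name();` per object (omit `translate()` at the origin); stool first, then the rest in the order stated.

stool();
translate([48, 118, 421]) picture_frame();
translate([269, 0, 0]) bench();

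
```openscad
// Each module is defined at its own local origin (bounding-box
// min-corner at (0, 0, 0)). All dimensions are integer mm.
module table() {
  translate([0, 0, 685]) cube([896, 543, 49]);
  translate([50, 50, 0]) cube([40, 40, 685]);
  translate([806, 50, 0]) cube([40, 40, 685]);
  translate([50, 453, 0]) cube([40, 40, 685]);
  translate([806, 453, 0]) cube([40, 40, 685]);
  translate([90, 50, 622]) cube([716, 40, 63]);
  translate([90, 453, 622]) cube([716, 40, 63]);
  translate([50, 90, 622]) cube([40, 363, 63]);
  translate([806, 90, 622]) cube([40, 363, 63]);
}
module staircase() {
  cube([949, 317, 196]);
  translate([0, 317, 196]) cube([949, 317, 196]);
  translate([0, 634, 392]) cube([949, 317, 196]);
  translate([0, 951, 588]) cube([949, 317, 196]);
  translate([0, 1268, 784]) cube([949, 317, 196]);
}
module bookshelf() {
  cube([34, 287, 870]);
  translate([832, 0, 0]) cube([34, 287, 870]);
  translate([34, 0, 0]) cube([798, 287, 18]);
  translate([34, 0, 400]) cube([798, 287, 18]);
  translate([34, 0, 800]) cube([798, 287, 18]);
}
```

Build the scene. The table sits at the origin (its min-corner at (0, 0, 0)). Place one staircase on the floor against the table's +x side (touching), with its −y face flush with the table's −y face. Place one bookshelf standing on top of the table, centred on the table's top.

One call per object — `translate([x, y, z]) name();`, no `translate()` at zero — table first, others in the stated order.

table();
translate([896, 0, 0]) staircase();
translate([15, 128, 734]) bookshelf();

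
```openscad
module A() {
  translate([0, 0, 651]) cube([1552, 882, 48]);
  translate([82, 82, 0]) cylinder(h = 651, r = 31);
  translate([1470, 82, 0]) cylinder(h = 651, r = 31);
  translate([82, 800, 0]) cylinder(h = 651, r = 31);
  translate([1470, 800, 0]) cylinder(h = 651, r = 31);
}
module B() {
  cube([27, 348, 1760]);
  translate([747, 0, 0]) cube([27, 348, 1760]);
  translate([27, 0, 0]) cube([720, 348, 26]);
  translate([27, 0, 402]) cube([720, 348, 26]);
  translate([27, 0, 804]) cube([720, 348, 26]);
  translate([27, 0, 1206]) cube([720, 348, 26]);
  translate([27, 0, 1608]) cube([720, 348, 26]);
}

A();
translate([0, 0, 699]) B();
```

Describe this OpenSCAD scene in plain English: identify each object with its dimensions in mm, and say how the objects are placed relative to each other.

A is a table with a 1552×882 mm rectangular top, 48 mm thick, top surface at z = 699 mm, supported by four round legs of 62 mm diameter, each leg's bounding box inset 51 mm from the nearest pair of top edges, running from the floor.

B is a bookshelf 774 mm wide overall, 348 mm deep and 1760 mm tall. The two sides are 27 mm thick vertical panels. 5 horizontal shelves of 26 mm thickness span between the inner faces of the sides; the lowest shelf sits on the floor and shelves are stacked with a clear vertical gap of 376 mm between each pair.

The bookshelf is on top of the table.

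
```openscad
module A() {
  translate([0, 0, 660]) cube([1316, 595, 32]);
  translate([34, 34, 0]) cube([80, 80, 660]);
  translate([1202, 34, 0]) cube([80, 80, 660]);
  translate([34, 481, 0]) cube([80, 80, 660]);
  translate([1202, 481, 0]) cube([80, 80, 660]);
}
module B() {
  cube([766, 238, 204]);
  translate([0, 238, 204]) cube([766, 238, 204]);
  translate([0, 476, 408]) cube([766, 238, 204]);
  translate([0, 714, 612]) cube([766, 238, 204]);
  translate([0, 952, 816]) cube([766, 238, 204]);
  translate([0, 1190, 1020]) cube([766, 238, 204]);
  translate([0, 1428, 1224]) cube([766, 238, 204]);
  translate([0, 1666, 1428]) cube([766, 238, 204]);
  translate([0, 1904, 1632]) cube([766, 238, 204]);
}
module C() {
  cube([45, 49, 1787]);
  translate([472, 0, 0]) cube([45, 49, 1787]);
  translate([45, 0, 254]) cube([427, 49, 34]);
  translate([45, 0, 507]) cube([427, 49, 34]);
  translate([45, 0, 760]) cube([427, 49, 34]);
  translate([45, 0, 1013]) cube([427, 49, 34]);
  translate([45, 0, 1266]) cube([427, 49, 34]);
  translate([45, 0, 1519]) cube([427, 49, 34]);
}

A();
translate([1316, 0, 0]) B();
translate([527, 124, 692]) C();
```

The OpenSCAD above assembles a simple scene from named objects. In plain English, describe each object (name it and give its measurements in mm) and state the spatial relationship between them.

A is a rectangular dining table. The top is 1316×595×32 mm with its upper surface at z = 692 mm. It stands on four 80×80 mm square legs, each inset 34 mm from the nearest pair of top edges, running from the floor to the underside of the top.

B is a run of 9 identical solid stair steps. Each tread is 766×238 mm and each step block is 204 mm high. Step 1 rests on the floor; step k is offset from step 1 by (k−1)×238 mm in y and (k−1)×204 mm in z.

C is a straight ladder. Two 45×49 mm vertical rails, 1787 mm tall, stand 517 mm apart (outside-to-outside) with their front faces coplanar on the −y side. 6 rungs, each 49 mm deep and 34 mm tall, span between the inner faces of the rails, front faces flush with the rails. The lowest rung's underside is at z = 254 mm and rungs are spaced 253 mm apart (underside to underside).

The staircase is against the table's +x side, with their −y faces flush. The ladder is on top of the table.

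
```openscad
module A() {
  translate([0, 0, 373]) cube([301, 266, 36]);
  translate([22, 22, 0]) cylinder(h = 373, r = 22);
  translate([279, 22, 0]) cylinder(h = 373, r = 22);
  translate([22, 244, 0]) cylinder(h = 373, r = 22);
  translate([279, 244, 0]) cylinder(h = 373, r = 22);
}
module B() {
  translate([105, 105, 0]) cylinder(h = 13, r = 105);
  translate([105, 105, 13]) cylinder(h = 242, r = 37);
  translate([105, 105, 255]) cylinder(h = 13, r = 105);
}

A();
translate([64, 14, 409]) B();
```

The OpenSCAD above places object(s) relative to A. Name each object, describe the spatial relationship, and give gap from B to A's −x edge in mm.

A is a stool. B is a spool. The spool is on top of the stool. The gap from the spool to the stool's −x edge is 64 mm.

The spool's min-x is at 64; the stool's min-x is 0; gap = 64 mm.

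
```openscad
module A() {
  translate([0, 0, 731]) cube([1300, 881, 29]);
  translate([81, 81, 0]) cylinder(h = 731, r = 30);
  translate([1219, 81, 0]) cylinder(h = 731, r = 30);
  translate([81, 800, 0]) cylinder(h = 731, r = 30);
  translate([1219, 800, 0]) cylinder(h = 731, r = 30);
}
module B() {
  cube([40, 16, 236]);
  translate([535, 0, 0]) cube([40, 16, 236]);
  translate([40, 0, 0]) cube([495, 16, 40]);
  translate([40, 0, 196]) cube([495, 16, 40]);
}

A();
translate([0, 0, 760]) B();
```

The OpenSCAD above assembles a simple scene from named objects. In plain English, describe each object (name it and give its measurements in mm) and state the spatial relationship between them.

A is a table: top 1300 mm (x) × 881 mm (y), 29 mm thick, upper face at z = 760 mm, on four round legs of 60 mm diameter, each leg's bounding box inset 51 mm from the nearest pair of top edges, running from z = 0 to the bottom of the top.

B is a picture frame with a 495×156 mm rectangular opening (x by z) and a uniform 40 mm border on every side. Frame depth is 16 mm along y. It is built from two vertical stiles running the full outside height and two horizontal rails spanning the gap between the stiles.

The picture frame is on top of the table.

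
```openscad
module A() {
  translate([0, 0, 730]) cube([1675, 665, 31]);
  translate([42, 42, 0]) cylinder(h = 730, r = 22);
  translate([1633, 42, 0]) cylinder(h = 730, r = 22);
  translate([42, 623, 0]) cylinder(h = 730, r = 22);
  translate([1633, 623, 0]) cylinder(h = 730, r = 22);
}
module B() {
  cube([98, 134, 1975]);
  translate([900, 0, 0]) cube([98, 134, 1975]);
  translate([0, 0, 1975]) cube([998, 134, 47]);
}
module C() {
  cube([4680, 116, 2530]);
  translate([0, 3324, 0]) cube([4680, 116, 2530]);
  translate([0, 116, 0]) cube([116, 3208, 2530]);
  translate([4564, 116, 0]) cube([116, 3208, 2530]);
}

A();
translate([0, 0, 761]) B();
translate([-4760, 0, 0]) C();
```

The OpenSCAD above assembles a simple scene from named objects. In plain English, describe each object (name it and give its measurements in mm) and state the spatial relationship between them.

A is a rectangular dining table. The top is 1675×665×31 mm with its upper surface at z = 761 mm. It stands on four round legs of 44 mm diameter, each leg's bounding box inset 20 mm from the nearest pair of top edges, running from the floor to the underside of the top.

B is a door frame. The clear opening is 802 mm wide and 1975 mm high. Two 98 mm wide jambs, 134 mm deep, stand either side of the opening from the floor to the top of the opening. A 47 mm thick head sits across the top of both jambs, spanning the full outside width of the frame.

C is a box-shaped house frame (walls only): outside footprint 4680×3440 mm, wall height 2530 mm, wall thickness 116 mm. The two y-facing walls run the full x-width; the two x-facing walls fit between the inner faces of the y-facing walls.

The door frame is on top of the table. The house frame is on the floor beside the table on its −x side.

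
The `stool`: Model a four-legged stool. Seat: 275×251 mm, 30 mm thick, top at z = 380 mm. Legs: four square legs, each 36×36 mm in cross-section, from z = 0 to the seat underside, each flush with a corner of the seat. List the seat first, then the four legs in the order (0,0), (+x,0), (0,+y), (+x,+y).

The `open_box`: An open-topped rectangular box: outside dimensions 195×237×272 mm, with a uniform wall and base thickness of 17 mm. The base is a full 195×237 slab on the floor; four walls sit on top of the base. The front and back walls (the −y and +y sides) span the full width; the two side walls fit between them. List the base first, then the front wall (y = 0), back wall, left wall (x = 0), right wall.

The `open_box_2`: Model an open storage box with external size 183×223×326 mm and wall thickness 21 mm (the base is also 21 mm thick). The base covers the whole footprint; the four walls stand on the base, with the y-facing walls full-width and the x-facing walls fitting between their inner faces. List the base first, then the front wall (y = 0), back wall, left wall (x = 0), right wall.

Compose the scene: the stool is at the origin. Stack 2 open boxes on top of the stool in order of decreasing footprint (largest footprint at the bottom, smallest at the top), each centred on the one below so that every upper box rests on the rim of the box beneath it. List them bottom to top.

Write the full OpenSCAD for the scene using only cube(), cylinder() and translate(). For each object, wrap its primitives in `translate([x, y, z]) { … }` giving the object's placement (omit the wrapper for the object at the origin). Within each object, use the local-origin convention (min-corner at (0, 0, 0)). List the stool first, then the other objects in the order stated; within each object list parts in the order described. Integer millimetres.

translate([0, 0, 350]) cube([275, 251, 30]);
cube([36, 36, 350]);
translate([239, 0, 0]) cube([36, 36, 350]);
translate([0, 215, 0]) cube([36, 36, 350]);
translate([239, 215, 0]) cube([36, 36, 350]);
translate([40, 7, 380]) {
  cube([195, 237, 17]);
  translate([0, 0, 17]) cube([195, 17, 255]);
  translate([0, 220, 17]) cube([195, 17, 255]);
  translate([0, 17, 17]) cube([17, 203, 255]);
  translate([178, 17, 17]) cube([17, 203, 255]);
}
translate([46, 14, 652]) {
  cube([183, 223, 21]);
  translate([0, 0, 21]) cube([183, 21, 305]);
  translate([0, 202, 21]) cube([183, 21, 305]);
  translate([0, 21, 21]) cube([21, 181, 305]);
  translate([162, 21, 21]) cube([21, 181, 305]);
}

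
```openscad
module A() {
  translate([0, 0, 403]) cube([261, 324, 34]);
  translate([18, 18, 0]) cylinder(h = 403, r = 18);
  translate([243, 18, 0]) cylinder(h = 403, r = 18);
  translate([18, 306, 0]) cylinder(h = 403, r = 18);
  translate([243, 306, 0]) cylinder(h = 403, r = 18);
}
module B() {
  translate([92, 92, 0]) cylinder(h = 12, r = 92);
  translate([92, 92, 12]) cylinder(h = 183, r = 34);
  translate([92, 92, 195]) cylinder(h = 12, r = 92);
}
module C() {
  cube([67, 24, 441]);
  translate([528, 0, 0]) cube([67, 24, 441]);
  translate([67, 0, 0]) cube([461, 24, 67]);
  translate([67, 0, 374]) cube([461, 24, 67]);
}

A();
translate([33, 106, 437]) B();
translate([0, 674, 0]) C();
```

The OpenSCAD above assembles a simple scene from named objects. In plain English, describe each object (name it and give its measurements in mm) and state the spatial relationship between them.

A is a four-legged stool. The seat is a 261×324×34 mm slab whose top surface is at z = 437 mm; four round legs, each 36 mm in diameter, run from the floor (z = 0) to the underside of the seat, each leg's axis is inset half a diameter from the nearest pair of seat edges (so the leg's bounding box is flush with the corner).

B is a spool: two coaxial disc flanges of radius 92 mm and thickness 12 mm, joined by a core cylinder of radius 34 mm and height 183 mm. The lower flange rests on z = 0 and the three cylinders share a vertical axis.

C is a rectangular picture frame lying in the x–z plane (depth along y). The opening is 461 mm wide (x) by 307 mm tall (z), surrounded by a border 67 mm wide on all four sides. The frame is 24 mm deep and is made of two full-height vertical stiles with two horizontal rails fitted between them.

The spool is on top of the stool. The picture frame is on the floor beside the stool on its +y side.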